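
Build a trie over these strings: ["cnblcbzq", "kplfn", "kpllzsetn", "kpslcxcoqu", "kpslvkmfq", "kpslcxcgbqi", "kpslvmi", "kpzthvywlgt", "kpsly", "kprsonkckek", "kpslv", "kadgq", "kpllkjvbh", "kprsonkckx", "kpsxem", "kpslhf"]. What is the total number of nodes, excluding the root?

72

Insert word by word; a character creates a node only if that edge doesn't already exist:
  "cnblcbzq" → 8 new (c, n, b, l, c, b, z, q)
  "kplfn" → 5 new (k, p, l, f, n)
  "kpllzsetn" → prefix "kpl" already present; 6 new (l, z, s, e, t, n)
  "kpslcxcoqu" → prefix "kp" already present; 8 new (s, l, c, x, c, o, q, u)
  "kpslvkmfq" → prefix "kpsl" already present; 5 new (v, k, m, f, q)
  "kpslcxcgbqi" → prefix "kpslcxc" already present; 4 new (g, b, q, i)
  "kpslvmi" → prefix "kpslv" already present; 2 new (m, i)
  "kpzthvywlgt" → prefix "kp" already present; 9 new (z, t, h, v, y, w, l, g, t)
  "kpsly" → prefix "kpsl" already present; 1 new (y)
  "kprsonkckek" → prefix "kp" already present; 9 new (r, s, o, n, k, c, k, e, k)
  "kpslv" → prefix "kpslv" already present; 0 new (none)
  "kadgq" → prefix "k" already present; 4 new (a, d, g, q)
  "kpllkjvbh" → prefix "kpll" already present; 5 new (k, j, v, b, h)
  "kprsonkckx" → prefix "kprsonkck" already present; 1 new (x)
  "kpsxem" → prefix "kps" already present; 3 new (x, e, m)
  "kpslhf" → prefix "kpsl" already present; 2 new (h, f)
Total nodes = 8 + 5 + 6 + 8 + 5 + 4 + 2 + 9 + 1 + 9 + 0 + 4 + 5 + 1 + 3 + 2 = 72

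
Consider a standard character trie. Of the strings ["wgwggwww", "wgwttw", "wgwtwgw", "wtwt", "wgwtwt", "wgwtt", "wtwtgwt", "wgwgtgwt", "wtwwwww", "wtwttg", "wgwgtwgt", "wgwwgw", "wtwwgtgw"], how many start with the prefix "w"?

13

Traverse to the node for "w", then collect every word in that subtree.
Words under "w": wgwggwww, wgwgtgwt, wgwgtwgt, wgwtt, wgwttw, wgwtwgw, wgwtwt, wgwwgw, wtwt, wtwtgwt, wtwttg, wtwwgtgw, wtwwwww
Count: 13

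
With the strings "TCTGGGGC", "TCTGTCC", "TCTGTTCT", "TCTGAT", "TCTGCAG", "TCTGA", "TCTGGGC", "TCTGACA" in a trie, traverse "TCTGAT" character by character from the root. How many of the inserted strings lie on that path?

Check each prefix of "TCTGAT" against the stored set — each match is an end-marker on the path.
Prefixes of the query that are stored words: "TCTGA", "TCTGAT"
Count: 2

2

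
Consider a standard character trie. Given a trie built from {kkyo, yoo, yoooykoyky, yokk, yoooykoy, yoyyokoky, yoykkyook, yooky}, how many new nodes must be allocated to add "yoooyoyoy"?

4

"yoooy" is already a path in the trie; the remaining "oyoy" must be added.
So 9 − 5 = 4 new nodes.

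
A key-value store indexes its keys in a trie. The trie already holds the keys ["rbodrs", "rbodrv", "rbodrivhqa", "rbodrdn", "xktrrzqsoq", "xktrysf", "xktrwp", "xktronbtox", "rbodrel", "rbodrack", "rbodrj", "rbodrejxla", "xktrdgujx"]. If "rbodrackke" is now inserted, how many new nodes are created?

Walking "rbodrackke" from the root, the first 8 characters ("rbodrack") follow existing edges; "k" is the first miss.
Each of the 2 remaining characters creates one node.

2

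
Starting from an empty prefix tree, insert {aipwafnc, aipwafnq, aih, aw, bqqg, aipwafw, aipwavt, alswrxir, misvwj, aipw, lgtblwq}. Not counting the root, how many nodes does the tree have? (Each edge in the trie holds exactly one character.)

38

For each word, the new-node count is its length minus the longest prefix already in the trie:
  "aipwafnc" → 8 new (a, i, p, w, a, f, n, c)
  "aipwafnq" → prefix "aipwafn" already present; 1 new (q)
  "aih" → prefix "ai" already present; 1 new (h)
  "aw" → prefix "a" already present; 1 new (w)
  "bqqg" → 4 new (b, q, q, g)
  "aipwafw" → prefix "aipwaf" already present; 1 new (w)
  "aipwavt" → prefix "aipwa" already present; 2 new (v, t)
  "alswrxir" → prefix "a" already present; 7 new (l, s, w, r, x, i, r)
  "misvwj" → 6 new (m, i, s, v, w, j)
  "aipw" → prefix "aipw" already present; 0 new (none)
  "lgtblwq" → 7 new (l, g, t, b, l, w, q)
Total nodes = 8 + 1 + 1 + 1 + 4 + 1 + 2 + 7 + 6 + 0 + 7 = 38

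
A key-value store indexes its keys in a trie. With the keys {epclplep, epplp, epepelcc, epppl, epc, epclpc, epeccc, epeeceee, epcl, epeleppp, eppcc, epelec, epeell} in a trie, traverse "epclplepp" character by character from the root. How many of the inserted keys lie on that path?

Traverse "epclplepp" character by character; count nodes along the way that are marked as word ends.
Prefixes of the query that are stored words: "epc", "epcl", "epclplep"
Count: 3

3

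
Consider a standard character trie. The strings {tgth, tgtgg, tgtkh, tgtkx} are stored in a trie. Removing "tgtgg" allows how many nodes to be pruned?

2

A node on "tgtgg"'s path can go only if nothing else ends at it or branches off below it.
The suffix "gg" (2 nodes) is used only by "tgtgg"; the node for "tgt" still has the child "h", so pruning stops there.
Nodes removed: 2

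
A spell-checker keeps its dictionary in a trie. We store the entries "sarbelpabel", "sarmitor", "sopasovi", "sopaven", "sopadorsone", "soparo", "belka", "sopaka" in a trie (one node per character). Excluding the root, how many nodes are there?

42

Insert word by word; a character creates a node only if that edge doesn't already exist:
  "sarbelpabel" → 11 new (s, a, r, b, e, l, p, a, b, e, l)
  "sarmitor" → prefix "sar" already present; 5 new (m, i, t, o, r)
  "sopasovi" → prefix "s" already present; 7 new (o, p, a, s, o, v, i)
  "sopaven" → prefix "sopa" already present; 3 new (v, e, n)
  "sopadorsone" → prefix "sopa" already present; 7 new (d, o, r, s, o, n, e)
  "soparo" → prefix "sopa" already present; 2 new (r, o)
  "belka" → 5 new (b, e, l, k, a)
  "sopaka" → prefix "sopa" already present; 2 new (k, a)
Total nodes = 11 + 5 + 7 + 3 + 7 + 2 + 5 + 2 = 42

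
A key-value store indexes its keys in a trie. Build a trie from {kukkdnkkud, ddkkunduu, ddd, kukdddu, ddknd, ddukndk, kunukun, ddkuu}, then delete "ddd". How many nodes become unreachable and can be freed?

1

A node on "ddd"'s path can go only if nothing else ends at it or branches off below it.
The suffix "d" (1 node) is used only by "ddd"; the node for "dd" still has the child "k", so pruning stops there.
Nodes removed: 1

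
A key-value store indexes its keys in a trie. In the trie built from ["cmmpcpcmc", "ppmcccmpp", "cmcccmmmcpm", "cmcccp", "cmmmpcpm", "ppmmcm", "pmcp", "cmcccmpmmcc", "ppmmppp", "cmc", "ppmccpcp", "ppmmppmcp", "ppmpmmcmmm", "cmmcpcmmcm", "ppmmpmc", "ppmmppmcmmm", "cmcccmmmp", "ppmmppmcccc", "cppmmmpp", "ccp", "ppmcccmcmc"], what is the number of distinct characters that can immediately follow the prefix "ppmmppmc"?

3

The children of the "ppmmppmc" node are the distinct next characters among strings starting with "ppmmppmc".
Distinct next characters after "ppmmppmc": c, m, p.
That node has 3 child edges.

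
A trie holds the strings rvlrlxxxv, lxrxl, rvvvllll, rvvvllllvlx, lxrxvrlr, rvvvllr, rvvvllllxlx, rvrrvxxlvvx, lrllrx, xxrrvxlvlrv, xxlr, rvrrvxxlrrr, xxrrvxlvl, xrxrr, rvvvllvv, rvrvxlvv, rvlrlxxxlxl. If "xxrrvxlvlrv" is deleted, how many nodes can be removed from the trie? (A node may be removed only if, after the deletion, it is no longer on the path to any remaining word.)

2

A node on "xxrrvxlvlrv"'s path can go only if nothing else ends at it or branches off below it.
The suffix "rv" (2 nodes) is used only by "xxrrvxlvlrv"; "xxrrvxlvl" is itself a stored word, so pruning stops there.
Nodes removed: 2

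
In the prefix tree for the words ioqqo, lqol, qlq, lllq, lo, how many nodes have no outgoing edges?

5

A leaf is a node with no children — equivalently, the end of a word that is not a proper prefix of any other stored word.
Those words: "ioqqo", "lllq", "lo", "lqol", "qlq"
Leaf count: 5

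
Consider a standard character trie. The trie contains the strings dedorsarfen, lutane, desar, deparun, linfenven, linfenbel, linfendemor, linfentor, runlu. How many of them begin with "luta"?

1

Filter for entries beginning with "luta":
Matches: "lutane"
Count: 1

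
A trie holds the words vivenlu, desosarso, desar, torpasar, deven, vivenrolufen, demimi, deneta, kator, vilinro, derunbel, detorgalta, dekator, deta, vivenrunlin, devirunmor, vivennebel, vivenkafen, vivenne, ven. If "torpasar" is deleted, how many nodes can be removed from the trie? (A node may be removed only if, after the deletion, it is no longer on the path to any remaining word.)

8

After clearing the end-marker at "torpasar", prune upward until reaching a node still needed by another word.
No other word shares any prefix with "torpasar", so all 8 of its nodes go.
Nodes removed: 8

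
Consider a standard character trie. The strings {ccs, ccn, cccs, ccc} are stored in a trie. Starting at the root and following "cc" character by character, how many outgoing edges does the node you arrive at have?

3

The children of the "cc" node are the distinct next characters among strings starting with "cc".
Characters that immediately follow "cc" among the stored strings: {c, n, s}.
That node has 3 child edges.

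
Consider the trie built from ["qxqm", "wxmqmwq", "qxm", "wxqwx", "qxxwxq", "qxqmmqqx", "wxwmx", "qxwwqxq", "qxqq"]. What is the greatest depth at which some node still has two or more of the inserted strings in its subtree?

Look for the deepest trie node that still has at least two words in its subtree.
"qxqm" and "qxqmmqqx" agree on "qxqm" (4 characters) before diverging; nothing deeper is shared.
Longest shared-prefix length: 4

4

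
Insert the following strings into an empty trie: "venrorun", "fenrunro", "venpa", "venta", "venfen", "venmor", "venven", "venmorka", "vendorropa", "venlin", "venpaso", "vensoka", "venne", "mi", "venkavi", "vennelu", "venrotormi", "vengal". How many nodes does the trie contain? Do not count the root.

Count nodes per top-level branch (shared prefixes stored once):
  'f'-branch (fenrunro): 8 nodes
  'm'-branch (mi): 2 nodes
  'v'-branch (vendorropa, venfen, vengal, venkavi, venlin, venmor, venmorka, venne, vennelu, venpa, venpaso, venrorun, venrotormi, vensoka, venta, venven): 55 nodes
Sum: 65

65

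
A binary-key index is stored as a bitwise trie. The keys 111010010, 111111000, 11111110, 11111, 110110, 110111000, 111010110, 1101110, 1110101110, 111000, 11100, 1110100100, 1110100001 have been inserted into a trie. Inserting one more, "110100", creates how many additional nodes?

2

The longest prefix of "110100" already in the trie is "1101" (length 4).
New nodes needed: |"110100"| − 4 = 6 − 4 = 2.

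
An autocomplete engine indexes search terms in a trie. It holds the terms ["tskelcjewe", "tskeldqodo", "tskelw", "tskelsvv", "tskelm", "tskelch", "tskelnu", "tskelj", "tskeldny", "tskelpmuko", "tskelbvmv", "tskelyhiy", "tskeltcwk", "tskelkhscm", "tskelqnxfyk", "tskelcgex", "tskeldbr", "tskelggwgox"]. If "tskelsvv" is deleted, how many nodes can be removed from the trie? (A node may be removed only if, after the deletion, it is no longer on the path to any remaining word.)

A node on "tskelsvv"'s path can go only if nothing else ends at it or branches off below it.
The suffix "svv" (3 nodes) is used only by "tskelsvv"; the node for "tskel" still has the child "c", so pruning stops there.
Nodes removed: 3

3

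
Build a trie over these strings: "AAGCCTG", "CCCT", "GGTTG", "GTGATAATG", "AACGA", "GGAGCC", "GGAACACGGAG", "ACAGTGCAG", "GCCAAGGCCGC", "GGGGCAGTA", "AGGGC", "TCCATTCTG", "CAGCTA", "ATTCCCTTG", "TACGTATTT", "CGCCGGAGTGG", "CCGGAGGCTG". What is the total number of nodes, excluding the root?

Count nodes per top-level branch (shared prefixes stored once):
  'A'-branch (AACGA, AAGCCTG, ACAGTGCAG, AGGGC, ATTCCCTTG): 30 nodes
  'C'-branch (CAGCTA, CCCT, CCGGAGGCTG, CGCCGGAGTGG): 27 nodes
  'G'-branch (GCCAAGGCCGC, GGAACACGGAG, GGAGCC, GGGGCAGTA, GGTTG, GTGATAATG): 42 nodes
  'T'-branch (TACGTATTT, TCCATTCTG): 17 nodes
Sum: 116

116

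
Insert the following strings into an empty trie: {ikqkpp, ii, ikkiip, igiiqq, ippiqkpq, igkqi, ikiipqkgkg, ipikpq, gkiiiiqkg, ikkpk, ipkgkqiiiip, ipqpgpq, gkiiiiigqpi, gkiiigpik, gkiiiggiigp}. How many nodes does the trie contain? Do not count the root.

For each word, the new-node count is its length minus the longest prefix already in the trie:
  "ikqkpp" → 6 new (i, k, q, k, p, p)
  "ii" → prefix "i" already present; 1 new (i)
  "ikkiip" → prefix "ik" already present; 4 new (k, i, i, p)
  "igiiqq" → prefix "i" already present; 5 new (g, i, i, q, q)
  "ippiqkpq" → prefix "i" already present; 7 new (p, p, i, q, k, p, q)
  "igkqi" → prefix "ig" already present; 3 new (k, q, i)
  "ikiipqkgkg" → prefix "ik" already present; 8 new (i, i, p, q, k, g, k, g)
  "ipikpq" → prefix "ip" already present; 4 new (i, k, p, q)
  "gkiiiiqkg" → 9 new (g, k, i, i, i, i, q, k, g)
  "ikkpk" → prefix "ikk" already present; 2 new (p, k)
  "ipkgkqiiiip" → prefix "ip" already present; 9 new (k, g, k, q, i, i, i, i, p)
  "ipqpgpq" → prefix "ip" already present; 5 new (q, p, g, p, q)
  "gkiiiiigqpi" → prefix "gkiiii" already present; 5 new (i, g, q, p, i)
  "gkiiigpik" → prefix "gkiii" already present; 4 new (g, p, i, k)
  "gkiiiggiigp" → prefix "gkiiig" already present; 5 new (g, i, i, g, p)
Total nodes = 6 + 1 + 4 + 5 + 7 + 3 + 8 + 4 + 9 + 2 + 9 + 5 + 5 + 4 + 5 = 77

77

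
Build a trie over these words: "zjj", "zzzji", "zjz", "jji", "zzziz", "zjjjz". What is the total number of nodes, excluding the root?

15

Trie structure (* marks end of a word):
(root)
├─ j
│  └─ j
│     └─ i *
└─ z
   ├─ j
   │  ├─ j *
   │  │  └─ j
   │  │     └─ z *
   │  └─ z *
   └─ z
      └─ z
         ├─ i
         │  └─ z *
         └─ j
            └─ i *
Counting every labelled node above: 15.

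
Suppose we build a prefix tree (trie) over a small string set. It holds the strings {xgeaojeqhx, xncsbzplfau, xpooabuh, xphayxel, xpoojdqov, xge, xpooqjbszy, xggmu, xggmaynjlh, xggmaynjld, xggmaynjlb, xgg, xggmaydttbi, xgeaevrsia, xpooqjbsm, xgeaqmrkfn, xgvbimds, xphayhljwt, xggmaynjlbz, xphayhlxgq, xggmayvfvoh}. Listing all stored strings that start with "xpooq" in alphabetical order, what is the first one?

xpooqjbsm

Filter for "xpooq…" and sort: "xpooqjbsm", "xpooqjbszy"
The 1st is xpooqjbsm.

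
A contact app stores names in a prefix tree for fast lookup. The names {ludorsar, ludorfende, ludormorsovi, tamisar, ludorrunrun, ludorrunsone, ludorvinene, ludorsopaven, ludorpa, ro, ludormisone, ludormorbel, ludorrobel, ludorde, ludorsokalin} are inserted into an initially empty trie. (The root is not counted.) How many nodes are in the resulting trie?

For each word, the new-node count is its length minus the longest prefix already in the trie:
  "ludorsar" → 8 new (l, u, d, o, r, s, a, r)
  "ludorfende" → prefix "ludor" already present; 5 new (f, e, n, d, e)
  "ludormorsovi" → prefix "ludor" already present; 7 new (m, o, r, s, o, v, i)
  "tamisar" → 7 new (t, a, m, i, s, a, r)
  "ludorrunrun" → prefix "ludor" already present; 6 new (r, u, n, r, u, n)
  "ludorrunsone" → prefix "ludorrun" already present; 4 new (s, o, n, e)
  "ludorvinene" → prefix "ludor" already present; 6 new (v, i, n, e, n, e)
  "ludorsopaven" → prefix "ludors" already present; 6 new (o, p, a, v, e, n)
  "ludorpa" → prefix "ludor" already present; 2 new (p, a)
  "ro" → 2 new (r, o)
  "ludormisone" → prefix "ludorm" already present; 5 new (i, s, o, n, e)
  "ludormorbel" → prefix "ludormor" already present; 3 new (b, e, l)
  "ludorrobel" → prefix "ludorr" already present; 4 new (o, b, e, l)
  "ludorde" → prefix "ludor" already present; 2 new (d, e)
  "ludorsokalin" → prefix "ludorso" already present; 5 new (k, a, l, i, n)
Total nodes = 8 + 5 + 7 + 7 + 6 + 4 + 6 + 6 + 2 + 2 + 5 + 3 + 4 + 2 + 5 = 72

72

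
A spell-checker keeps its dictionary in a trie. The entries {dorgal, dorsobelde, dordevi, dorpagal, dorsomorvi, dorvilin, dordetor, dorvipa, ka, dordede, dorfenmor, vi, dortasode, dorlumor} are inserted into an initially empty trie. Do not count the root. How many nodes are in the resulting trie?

60

Count nodes per top-level branch (shared prefixes stored once):
  'd'-branch (dordede, dordetor, dordevi, dorfenmor, dorgal, dorlumor, dorpagal, dorsobelde, dorsomorvi, dortasode, dorvilin, dorvipa): 56 nodes
  'k'-branch (ka): 2 nodes
  'v'-branch (vi): 2 nodes
Sum: 60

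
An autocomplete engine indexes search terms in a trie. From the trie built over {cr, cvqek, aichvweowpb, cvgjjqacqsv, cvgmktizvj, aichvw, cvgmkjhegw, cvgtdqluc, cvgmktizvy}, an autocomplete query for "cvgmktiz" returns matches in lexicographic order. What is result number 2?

cvgmktizvy

Filter for "cvgmktiz…" and sort: "cvgmktizvj", "cvgmktizvy"
Position 2: cvgmktizvy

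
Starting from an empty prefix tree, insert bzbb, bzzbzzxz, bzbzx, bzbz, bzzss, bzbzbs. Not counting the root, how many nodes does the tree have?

16

Trie structure (* marks end of a word):
(root)
└─ b
   └─ z
      ├─ b
      │  ├─ b *
      │  └─ z *
      │     ├─ b
      │     │  └─ s *
      │     └─ x *
      └─ z
         ├─ b
         │  └─ z
         │     └─ z
         │        └─ x
         │           └─ z *
         └─ s
            └─ s *
Counting every labelled node above: 16.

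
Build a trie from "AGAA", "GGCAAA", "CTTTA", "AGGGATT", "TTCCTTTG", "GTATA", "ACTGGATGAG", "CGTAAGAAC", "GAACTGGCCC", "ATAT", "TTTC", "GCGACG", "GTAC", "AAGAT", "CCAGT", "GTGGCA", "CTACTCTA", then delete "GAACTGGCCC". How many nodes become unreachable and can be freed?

After clearing the end-marker at "GAACTGGCCC", prune upward until reaching a node still needed by another word.
The suffix "AACTGGCCC" (9 nodes) is used only by "GAACTGGCCC"; the node for "G" still has the child "G", so pruning stops there.
Nodes removed: 9

9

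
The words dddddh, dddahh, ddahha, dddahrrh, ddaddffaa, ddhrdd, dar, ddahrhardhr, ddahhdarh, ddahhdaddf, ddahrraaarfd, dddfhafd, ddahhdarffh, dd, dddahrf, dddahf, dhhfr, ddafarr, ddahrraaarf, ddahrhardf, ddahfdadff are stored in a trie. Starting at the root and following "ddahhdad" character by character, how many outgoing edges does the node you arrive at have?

1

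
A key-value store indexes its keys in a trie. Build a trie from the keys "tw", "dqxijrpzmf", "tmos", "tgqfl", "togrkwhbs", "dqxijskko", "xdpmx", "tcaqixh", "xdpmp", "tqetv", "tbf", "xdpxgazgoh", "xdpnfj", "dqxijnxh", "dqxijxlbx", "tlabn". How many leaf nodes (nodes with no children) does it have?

Leaves are exactly the stored words that no other stored word extends.
Those words: "dqxijnxh", "dqxijrpzmf", "dqxijskko", "dqxijxlbx", "tbf", "tcaqixh", "tgqfl", "tlabn", "tmos", "togrkwhbs", "tqetv", "tw", "xdpmp", "xdpmx", "xdpnfj", "xdpxgazgoh"
Leaf count: 16

16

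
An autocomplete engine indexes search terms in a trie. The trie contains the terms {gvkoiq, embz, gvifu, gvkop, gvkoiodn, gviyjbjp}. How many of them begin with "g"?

5

Filter for entries beginning with "g":
Matches: "gvifu", "gviyjbjp", "gvkoiodn", "gvkoiq", "gvkop"
Count: 5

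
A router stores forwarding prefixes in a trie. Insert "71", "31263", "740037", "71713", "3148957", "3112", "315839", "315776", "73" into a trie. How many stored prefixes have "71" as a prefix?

2

Walk to "71"; the words in its subtree are exactly those with that prefix.
Matches: "71", "71713"
Count: 2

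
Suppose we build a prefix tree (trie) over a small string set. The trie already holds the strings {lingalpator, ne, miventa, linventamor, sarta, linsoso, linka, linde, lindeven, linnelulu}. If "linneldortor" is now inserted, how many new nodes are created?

Walking "linneldortor" from the root, the first 6 characters ("linnel") follow existing edges; "d" is the first miss.
So 12 − 6 = 6 new nodes.

6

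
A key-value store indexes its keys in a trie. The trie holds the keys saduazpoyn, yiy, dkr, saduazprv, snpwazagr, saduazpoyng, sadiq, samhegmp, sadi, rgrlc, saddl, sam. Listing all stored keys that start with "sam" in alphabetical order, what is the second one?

samhegmp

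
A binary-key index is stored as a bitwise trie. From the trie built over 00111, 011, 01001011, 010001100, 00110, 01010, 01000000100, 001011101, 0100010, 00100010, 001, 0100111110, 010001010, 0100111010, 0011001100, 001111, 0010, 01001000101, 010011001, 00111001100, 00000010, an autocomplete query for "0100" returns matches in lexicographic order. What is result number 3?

010001010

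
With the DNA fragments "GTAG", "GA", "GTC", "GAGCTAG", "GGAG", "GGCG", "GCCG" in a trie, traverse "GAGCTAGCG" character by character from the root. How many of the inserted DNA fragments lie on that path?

2

Check each prefix of "GAGCTAGCG" against the stored set — each match is an end-marker on the path.
Prefixes of the query that are stored words: "GA", "GAGCTAG"
Count: 2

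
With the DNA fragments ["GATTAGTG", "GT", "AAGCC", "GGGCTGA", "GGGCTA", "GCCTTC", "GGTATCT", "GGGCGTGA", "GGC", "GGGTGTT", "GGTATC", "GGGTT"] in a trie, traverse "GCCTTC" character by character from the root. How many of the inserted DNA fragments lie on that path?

1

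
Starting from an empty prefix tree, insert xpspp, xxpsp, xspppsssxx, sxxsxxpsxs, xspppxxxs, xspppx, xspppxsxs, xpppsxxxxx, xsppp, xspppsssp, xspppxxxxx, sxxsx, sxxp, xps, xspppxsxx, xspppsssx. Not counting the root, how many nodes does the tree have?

48

Insert word by word; a character creates a node only if that edge doesn't already exist:
  "xpspp" → 5 new (x, p, s, p, p)
  "xxpsp" → prefix "x" already present; 4 new (x, p, s, p)
  "xspppsssxx" → prefix "x" already present; 9 new (s, p, p, p, s, s, s, x, x)
  "sxxsxxpsxs" → 10 new (s, x, x, s, x, x, p, s, x, s)
  "xspppxxxs" → prefix "xsppp" already present; 4 new (x, x, x, s)
  "xspppx" → prefix "xspppx" already present; 0 new (none)
  "xspppxsxs" → prefix "xspppx" already present; 3 new (s, x, s)
  "xpppsxxxxx" → prefix "xp" already present; 8 new (p, p, s, x, x, x, x, x)
  "xsppp" → prefix "xsppp" already present; 0 new (none)
  "xspppsssp" → prefix "xspppsss" already present; 1 new (p)
  "xspppxxxxx" → prefix "xspppxxx" already present; 2 new (x, x)
  "sxxsx" → prefix "sxxsx" already present; 0 new (none)
  "sxxp" → prefix "sxx" already present; 1 new (p)
  "xps" → prefix "xps" already present; 0 new (none)
  "xspppxsxx" → prefix "xspppxsx" already present; 1 new (x)
  "xspppsssx" → prefix "xspppsssx" already present; 0 new (none)
Total nodes = 5 + 4 + 9 + 10 + 4 + 0 + 3 + 8 + 0 + 1 + 2 + 0 + 1 + 0 + 1 + 0 = 48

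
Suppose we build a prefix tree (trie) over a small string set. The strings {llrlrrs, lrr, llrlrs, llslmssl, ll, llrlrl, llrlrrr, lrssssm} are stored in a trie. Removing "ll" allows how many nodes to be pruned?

0

Walk "ll" from the leaf back toward the root, removing each node that no remaining word uses.
Every node on "ll" is still needed (e.g. by "llrlrrs"), so nothing is freed.
Nodes removed: 0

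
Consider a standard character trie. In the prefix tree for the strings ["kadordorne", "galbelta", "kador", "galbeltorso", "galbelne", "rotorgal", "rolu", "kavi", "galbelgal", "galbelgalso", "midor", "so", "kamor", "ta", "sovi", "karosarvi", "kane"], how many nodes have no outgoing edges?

A leaf is a node with no children — equivalently, the end of a word that is not a proper prefix of any other stored word.
Those words: "galbelgalso", "galbelne", "galbelta", "galbeltorso", "kadordorne", "kamor", "kane", "karosarvi", "kavi", "midor", "rolu", "rotorgal", "sovi", "ta"
Leaf count: 14

14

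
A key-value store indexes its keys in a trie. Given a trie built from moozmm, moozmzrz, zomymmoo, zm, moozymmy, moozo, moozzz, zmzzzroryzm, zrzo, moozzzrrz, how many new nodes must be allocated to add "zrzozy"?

2

"zrzo" is already a path in the trie; the remaining "zy" must be added.
Each of the 2 remaining characters creates one node.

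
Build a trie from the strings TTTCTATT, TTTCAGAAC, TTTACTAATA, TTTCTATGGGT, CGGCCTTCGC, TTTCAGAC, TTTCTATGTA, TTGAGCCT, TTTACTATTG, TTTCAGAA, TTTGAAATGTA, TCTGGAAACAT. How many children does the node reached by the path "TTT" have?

The children of the "TTT" node are the distinct next characters among strings starting with "TTT".
Distinct next characters after "TTT": A, C, G.
That node has 3 child edges.

3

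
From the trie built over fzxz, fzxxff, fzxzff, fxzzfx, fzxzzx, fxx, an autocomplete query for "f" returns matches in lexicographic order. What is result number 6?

fzxzzx

Words with prefix "f", in lexicographic order: "fxx", "fxzzfx", "fzxxff", "fzxz", "fzxzff", "fzxzzx"
The 6th is fzxzzx.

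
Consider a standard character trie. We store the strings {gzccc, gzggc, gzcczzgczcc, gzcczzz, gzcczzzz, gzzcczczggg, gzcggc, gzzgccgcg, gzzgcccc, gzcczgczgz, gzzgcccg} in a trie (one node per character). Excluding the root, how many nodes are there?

Insert word by word; a character creates a node only if that edge doesn't already exist:
  "gzccc" → 5 new (g, z, c, c, c)
  "gzggc" → prefix "gz" already present; 3 new (g, g, c)
  "gzcczzgczcc" → prefix "gzcc" already present; 7 new (z, z, g, c, z, c, c)
  "gzcczzz" → prefix "gzcczz" already present; 1 new (z)
  "gzcczzzz" → prefix "gzcczzz" already present; 1 new (z)
  "gzzcczczggg" → prefix "gz" already present; 9 new (z, c, c, z, c, z, g, g, g)
  "gzcggc" → prefix "gzc" already present; 3 new (g, g, c)
  "gzzgccgcg" → prefix "gzz" already present; 6 new (g, c, c, g, c, g)
  "gzzgcccc" → prefix "gzzgcc" already present; 2 new (c, c)
  "gzcczgczgz" → prefix "gzccz" already present; 5 new (g, c, z, g, z)
  "gzzgcccg" → prefix "gzzgccc" already present; 1 new (g)
Total nodes = 5 + 3 + 7 + 1 + 1 + 9 + 3 + 6 + 2 + 5 + 1 = 43

43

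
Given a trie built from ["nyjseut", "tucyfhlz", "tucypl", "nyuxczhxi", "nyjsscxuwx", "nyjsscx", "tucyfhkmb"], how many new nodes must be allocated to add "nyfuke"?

4

"ny" is already a path in the trie; the remaining "fuke" must be added.
Each of the 4 remaining characters creates one node.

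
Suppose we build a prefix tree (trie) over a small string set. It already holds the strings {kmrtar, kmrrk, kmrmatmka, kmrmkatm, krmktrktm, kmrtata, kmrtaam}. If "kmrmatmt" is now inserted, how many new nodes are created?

Walking "kmrmatmt" from the root, the first 7 characters ("kmrmatm") follow existing edges; "t" is the first miss.
New nodes needed: |"kmrmatmt"| − 7 = 8 − 7 = 1.

1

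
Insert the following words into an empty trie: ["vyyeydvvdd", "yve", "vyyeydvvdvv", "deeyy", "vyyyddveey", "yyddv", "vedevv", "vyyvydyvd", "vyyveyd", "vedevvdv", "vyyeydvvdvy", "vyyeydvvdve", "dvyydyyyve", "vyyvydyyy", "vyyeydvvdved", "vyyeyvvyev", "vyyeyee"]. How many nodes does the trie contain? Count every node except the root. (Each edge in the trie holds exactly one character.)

Insert word by word; a character creates a node only if that edge doesn't already exist:
  "vyyeydvvdd" → 10 new (v, y, y, e, y, d, v, v, d, d)
  "yve" → 3 new (y, v, e)
  "vyyeydvvdvv" → prefix "vyyeydvvd" already present; 2 new (v, v)
  "deeyy" → 5 new (d, e, e, y, y)
  "vyyyddveey" → prefix "vyy" already present; 7 new (y, d, d, v, e, e, y)
  "yyddv" → prefix "y" already present; 4 new (y, d, d, v)
  "vedevv" → prefix "v" already present; 5 new (e, d, e, v, v)
  "vyyvydyvd" → prefix "vyy" already present; 6 new (v, y, d, y, v, d)
  "vyyveyd" → prefix "vyyv" already present; 3 new (e, y, d)
  "vedevvdv" → prefix "vedevv" already present; 2 new (d, v)
  "vyyeydvvdvy" → prefix "vyyeydvvdv" already present; 1 new (y)
  "vyyeydvvdve" → prefix "vyyeydvvdv" already present; 1 new (e)
  "dvyydyyyve" → prefix "d" already present; 9 new (v, y, y, d, y, y, y, v, e)
  "vyyvydyyy" → prefix "vyyvydy" already present; 2 new (y, y)
  "vyyeydvvdved" → prefix "vyyeydvvdve" already present; 1 new (d)
  "vyyeyvvyev" → prefix "vyyey" already present; 5 new (v, v, y, e, v)
  "vyyeyee" → prefix "vyyey" already present; 2 new (e, e)
Total nodes = 10 + 3 + 2 + 5 + 7 + 4 + 5 + 6 + 3 + 2 + 1 + 1 + 9 + 2 + 1 + 5 + 2 = 68

68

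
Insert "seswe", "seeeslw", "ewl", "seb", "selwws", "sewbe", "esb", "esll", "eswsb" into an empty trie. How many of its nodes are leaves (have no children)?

9

A leaf is a node with no children — equivalently, the end of a word that is not a proper prefix of any other stored word.
Those words: "esb", "esll", "eswsb", "ewl", "seb", "seeeslw", "selwws", "seswe", "sewbe"
Leaf count: 9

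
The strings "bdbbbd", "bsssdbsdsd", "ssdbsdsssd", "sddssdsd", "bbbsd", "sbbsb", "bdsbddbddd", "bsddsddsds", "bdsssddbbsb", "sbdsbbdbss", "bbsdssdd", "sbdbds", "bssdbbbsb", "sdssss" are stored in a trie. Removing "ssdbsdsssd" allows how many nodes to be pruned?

After clearing the end-marker at "ssdbsdsssd", prune upward until reaching a node still needed by another word.
The suffix "sdbsdsssd" (9 nodes) is used only by "ssdbsdsssd"; the node for "s" still has the child "d", so pruning stops there.
Nodes removed: 9

9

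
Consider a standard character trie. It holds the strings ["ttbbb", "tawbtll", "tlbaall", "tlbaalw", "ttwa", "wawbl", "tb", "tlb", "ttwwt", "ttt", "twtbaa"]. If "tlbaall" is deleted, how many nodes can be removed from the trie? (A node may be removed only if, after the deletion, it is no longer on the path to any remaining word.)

A node on "tlbaall"'s path can go only if nothing else ends at it or branches off below it.
The suffix "l" (1 node) is used only by "tlbaall"; the node for "tlbaal" still has the child "w", so pruning stops there.
Nodes removed: 1

1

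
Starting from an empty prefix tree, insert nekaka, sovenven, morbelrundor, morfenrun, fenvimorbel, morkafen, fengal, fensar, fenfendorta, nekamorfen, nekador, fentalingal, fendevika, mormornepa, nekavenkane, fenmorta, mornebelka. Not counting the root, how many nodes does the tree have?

111

Count nodes per top-level branch (shared prefixes stored once):
  'f'-branch (fendevika, fenfendorta, fengal, fenmorta, fensar, fentalingal, fenvimorbel): 44 nodes
  'm'-branch (morbelrundor, morfenrun, morkafen, mormornepa, mornebelka): 37 nodes
  'n'-branch (nekador, nekaka, nekamorfen, nekavenkane): 22 nodes
  's'-branch (sovenven): 8 nodes
Sum: 111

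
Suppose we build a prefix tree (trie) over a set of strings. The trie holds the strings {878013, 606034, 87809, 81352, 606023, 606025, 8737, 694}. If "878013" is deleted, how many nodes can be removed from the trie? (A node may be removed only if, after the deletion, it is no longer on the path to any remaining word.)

2

After clearing the end-marker at "878013", prune upward until reaching a node still needed by another word.
The suffix "13" (2 nodes) is used only by "878013"; the node for "8780" still has the child "9", so pruning stops there.
Nodes removed: 2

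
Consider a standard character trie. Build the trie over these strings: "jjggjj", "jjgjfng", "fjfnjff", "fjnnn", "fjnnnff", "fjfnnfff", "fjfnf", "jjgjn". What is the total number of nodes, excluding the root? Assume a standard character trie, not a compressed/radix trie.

Insert word by word; a character creates a node only if that edge doesn't already exist:
  "jjggjj" → 6 new (j, j, g, g, j, j)
  "jjgjfng" → prefix "jjg" already present; 4 new (j, f, n, g)
  "fjfnjff" → 7 new (f, j, f, n, j, f, f)
  "fjnnn" → prefix "fj" already present; 3 new (n, n, n)
  "fjnnnff" → prefix "fjnnn" already present; 2 new (f, f)
  "fjfnnfff" → prefix "fjfn" already present; 4 new (n, f, f, f)
  "fjfnf" → prefix "fjfn" already present; 1 new (f)
  "jjgjn" → prefix "jjgj" already present; 1 new (n)
Total nodes = 6 + 4 + 7 + 3 + 2 + 4 + 1 + 1 = 28

28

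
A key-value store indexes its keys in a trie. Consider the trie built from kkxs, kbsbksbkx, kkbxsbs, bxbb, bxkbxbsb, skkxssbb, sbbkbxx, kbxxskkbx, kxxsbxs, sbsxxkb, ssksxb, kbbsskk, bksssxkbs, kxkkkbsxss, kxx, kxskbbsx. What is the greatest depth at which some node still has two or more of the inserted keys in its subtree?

Look for the deepest trie node that still has at least two words in its subtree.
e.g. "kxx" and "kxxsbxs" share the prefix "kxx" of length 3; no pair shares a longer one.
Longest shared-prefix length: 3

3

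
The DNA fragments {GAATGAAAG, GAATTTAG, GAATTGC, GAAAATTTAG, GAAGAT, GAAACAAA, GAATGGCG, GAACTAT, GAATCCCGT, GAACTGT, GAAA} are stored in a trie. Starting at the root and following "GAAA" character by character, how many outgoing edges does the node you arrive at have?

2

Walk "GAAA" from the root, arriving at one node.
Distinct next characters after "GAAA": A, C.
That node has 2 child edges.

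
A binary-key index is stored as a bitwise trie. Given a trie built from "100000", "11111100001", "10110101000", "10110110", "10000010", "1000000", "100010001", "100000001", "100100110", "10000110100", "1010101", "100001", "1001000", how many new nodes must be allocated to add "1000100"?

"1000100" is already a full path in the trie; only an end-marker is added.
No new nodes are needed: 0.

0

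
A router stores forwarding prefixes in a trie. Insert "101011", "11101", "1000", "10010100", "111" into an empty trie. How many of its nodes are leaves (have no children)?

Leaves are exactly the stored words that no other stored word extends.
Those words: "1000", "10010100", "101011", "11101"
Leaf count: 4

4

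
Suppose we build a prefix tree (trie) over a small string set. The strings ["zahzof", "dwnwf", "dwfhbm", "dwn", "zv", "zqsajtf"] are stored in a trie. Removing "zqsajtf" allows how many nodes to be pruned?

Walk "zqsajtf" from the leaf back toward the root, removing each node that no remaining word uses.
The suffix "qsajtf" (6 nodes) is used only by "zqsajtf"; the node for "z" still has the child "a", so pruning stops there.
Nodes removed: 6

6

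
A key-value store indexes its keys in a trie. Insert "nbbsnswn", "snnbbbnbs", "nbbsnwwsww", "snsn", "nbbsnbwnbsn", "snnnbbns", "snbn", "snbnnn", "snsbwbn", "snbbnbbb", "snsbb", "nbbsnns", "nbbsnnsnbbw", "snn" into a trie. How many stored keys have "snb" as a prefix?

3

Traverse to the node for "snb", then collect every word in that subtree.
Matches: "snbbnbbb", "snbn", "snbnnn"
Count: 3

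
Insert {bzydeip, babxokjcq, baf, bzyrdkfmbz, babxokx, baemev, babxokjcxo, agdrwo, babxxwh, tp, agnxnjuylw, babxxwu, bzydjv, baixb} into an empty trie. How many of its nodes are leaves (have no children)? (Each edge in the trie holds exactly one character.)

Leaves are exactly the stored words that no other stored word extends.
Those words: "agdrwo", "agnxnjuylw", "babxokjcq", "babxokjcxo", "babxokx", "babxxwh", "babxxwu", "baemev", "baf", "baixb", "bzydeip", "bzydjv", "bzyrdkfmbz", "tp"
Leaf count: 14

14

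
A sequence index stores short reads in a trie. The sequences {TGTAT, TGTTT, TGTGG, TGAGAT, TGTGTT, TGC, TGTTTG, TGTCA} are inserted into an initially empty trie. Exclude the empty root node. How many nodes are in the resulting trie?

Trie structure (* marks end of a word):
(root)
└─ T
   └─ G
      ├─ A
      │  └─ G
      │     └─ A
      │        └─ T *
      ├─ C *
      └─ T
         ├─ A
         │  └─ T *
         ├─ C
         │  └─ A *
         ├─ G
         │  ├─ G *
         │  └─ T
         │     └─ T *
         └─ T
            └─ T *
               └─ G *
Counting every labelled node above: 19.

19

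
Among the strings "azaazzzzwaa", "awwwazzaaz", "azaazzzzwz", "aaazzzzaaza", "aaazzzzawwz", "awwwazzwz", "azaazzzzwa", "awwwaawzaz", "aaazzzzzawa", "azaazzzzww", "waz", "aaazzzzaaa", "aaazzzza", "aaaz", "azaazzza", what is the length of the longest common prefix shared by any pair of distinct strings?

Look for the deepest trie node that still has at least two words in its subtree.
"azaazzzzwa" and "azaazzzzwaa" agree on "azaazzzzwa" (10 characters) before diverging; nothing deeper is shared.
Longest shared-prefix length: 10

10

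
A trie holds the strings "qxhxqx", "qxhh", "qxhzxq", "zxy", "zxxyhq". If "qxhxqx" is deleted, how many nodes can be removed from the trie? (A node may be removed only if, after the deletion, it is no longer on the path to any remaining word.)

3

After clearing the end-marker at "qxhxqx", prune upward until reaching a node still needed by another word.
The suffix "xqx" (3 nodes) is used only by "qxhxqx"; the node for "qxh" still has the child "h", so pruning stops there.
Nodes removed: 3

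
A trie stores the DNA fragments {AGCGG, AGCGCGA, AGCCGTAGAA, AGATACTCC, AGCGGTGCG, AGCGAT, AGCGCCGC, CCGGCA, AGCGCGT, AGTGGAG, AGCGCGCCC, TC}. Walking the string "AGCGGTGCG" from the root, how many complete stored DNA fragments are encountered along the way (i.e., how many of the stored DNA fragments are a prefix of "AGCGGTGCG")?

2

Check each prefix of "AGCGGTGCG" against the stored set — each match is an end-marker on the path.
Prefixes of the query that are stored words: "AGCGG", "AGCGGTGCG"
Count: 2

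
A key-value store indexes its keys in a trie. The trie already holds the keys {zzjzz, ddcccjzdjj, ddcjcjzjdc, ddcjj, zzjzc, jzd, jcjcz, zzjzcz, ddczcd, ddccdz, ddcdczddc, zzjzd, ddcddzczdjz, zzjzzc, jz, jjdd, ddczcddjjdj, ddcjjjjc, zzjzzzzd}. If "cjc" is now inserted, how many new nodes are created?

Nothing in the trie begins with "c"; the whole of "cjc" is new.
3 − 0 = 3 new nodes.

3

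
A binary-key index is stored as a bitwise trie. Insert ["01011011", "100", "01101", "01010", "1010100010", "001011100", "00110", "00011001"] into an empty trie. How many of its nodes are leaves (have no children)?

8

Leaves are exactly the stored words that no other stored word extends.
Those words: "00011001", "001011100", "00110", "01010", "01011011", "01101", "100", "1010100010"
Leaf count: 8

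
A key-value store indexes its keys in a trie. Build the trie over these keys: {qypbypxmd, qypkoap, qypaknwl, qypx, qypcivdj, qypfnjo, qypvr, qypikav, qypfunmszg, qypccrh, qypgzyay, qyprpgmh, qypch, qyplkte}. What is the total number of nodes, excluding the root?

Insert word by word; a character creates a node only if that edge doesn't already exist:
  "qypbypxmd" → 9 new (q, y, p, b, y, p, x, m, d)
  "qypkoap" → prefix "qyp" already present; 4 new (k, o, a, p)
  "qypaknwl" → prefix "qyp" already present; 5 new (a, k, n, w, l)
  "qypx" → prefix "qyp" already present; 1 new (x)
  "qypcivdj" → prefix "qyp" already present; 5 new (c, i, v, d, j)
  "qypfnjo" → prefix "qyp" already present; 4 new (f, n, j, o)
  "qypvr" → prefix "qyp" already present; 2 new (v, r)
  "qypikav" → prefix "qyp" already present; 4 new (i, k, a, v)
  "qypfunmszg" → prefix "qypf" already present; 6 new (u, n, m, s, z, g)
  "qypccrh" → prefix "qypc" already present; 3 new (c, r, h)
  "qypgzyay" → prefix "qyp" already present; 5 new (g, z, y, a, y)
  "qyprpgmh" → prefix "qyp" already present; 5 new (r, p, g, m, h)
  "qypch" → prefix "qypc" already present; 1 new (h)
  "qyplkte" → prefix "qyp" already present; 4 new (l, k, t, e)
Total nodes = 9 + 4 + 5 + 1 + 5 + 4 + 2 + 4 + 6 + 3 + 5 + 5 + 1 + 4 = 58

58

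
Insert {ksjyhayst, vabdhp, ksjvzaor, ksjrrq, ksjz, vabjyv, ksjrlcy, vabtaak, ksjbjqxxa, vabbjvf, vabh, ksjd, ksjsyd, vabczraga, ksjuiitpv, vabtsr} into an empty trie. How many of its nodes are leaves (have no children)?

A leaf is a node with no children — equivalently, the end of a word that is not a proper prefix of any other stored word.
Those words: "ksjbjqxxa", "ksjd", "ksjrlcy", "ksjrrq", "ksjsyd", "ksjuiitpv", "ksjvzaor", "ksjyhayst", "ksjz", "vabbjvf", "vabczraga", "vabdhp", "vabh", "vabjyv", "vabtaak", "vabtsr"
Leaf count: 16

16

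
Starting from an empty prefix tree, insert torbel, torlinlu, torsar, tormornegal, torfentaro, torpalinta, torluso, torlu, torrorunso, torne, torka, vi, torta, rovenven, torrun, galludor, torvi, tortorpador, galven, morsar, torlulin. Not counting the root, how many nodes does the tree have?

93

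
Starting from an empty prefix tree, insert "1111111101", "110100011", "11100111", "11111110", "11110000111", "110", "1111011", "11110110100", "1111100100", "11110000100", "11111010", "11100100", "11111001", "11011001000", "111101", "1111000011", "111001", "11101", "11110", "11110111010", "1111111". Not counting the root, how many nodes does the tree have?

59

For each word, the new-node count is its length minus the longest prefix already in the trie:
  "1111111101" → 10 new (1, 1, 1, 1, 1, 1, 1, 1, 0, 1)
  "110100011" → prefix "11" already present; 7 new (0, 1, 0, 0, 0, 1, 1)
  "11100111" → prefix "111" already present; 5 new (0, 0, 1, 1, 1)
  "11111110" → prefix "1111111" already present; 1 new (0)
  "11110000111" → prefix "1111" already present; 7 new (0, 0, 0, 0, 1, 1, 1)
  "110" → prefix "110" already present; 0 new (none)
  "1111011" → prefix "11110" already present; 2 new (1, 1)
  "11110110100" → prefix "1111011" already present; 4 new (0, 1, 0, 0)
  "1111100100" → prefix "11111" already present; 5 new (0, 0, 1, 0, 0)
  "11110000100" → prefix "111100001" already present; 2 new (0, 0)
  "11111010" → prefix "111110" already present; 2 new (1, 0)
  "11100100" → prefix "111001" already present; 2 new (0, 0)
  "11111001" → prefix "11111001" already present; 0 new (none)
  "11011001000" → prefix "1101" already present; 7 new (1, 0, 0, 1, 0, 0, 0)
  "111101" → prefix "111101" already present; 0 new (none)
  "1111000011" → prefix "1111000011" already present; 0 new (none)
  "111001" → prefix "111001" already present; 0 new (none)
  "11101" → prefix "1110" already present; 1 new (1)
  "11110" → prefix "11110" already present; 0 new (none)
  "11110111010" → prefix "1111011" already present; 4 new (1, 0, 1, 0)
  "1111111" → prefix "1111111" already present; 0 new (none)
Total nodes = 10 + 7 + 5 + 1 + 7 + 0 + 2 + 4 + 5 + 2 + 2 + 2 + 0 + 7 + 0 + 0 + 0 + 1 + 0 + 4 + 0 = 59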